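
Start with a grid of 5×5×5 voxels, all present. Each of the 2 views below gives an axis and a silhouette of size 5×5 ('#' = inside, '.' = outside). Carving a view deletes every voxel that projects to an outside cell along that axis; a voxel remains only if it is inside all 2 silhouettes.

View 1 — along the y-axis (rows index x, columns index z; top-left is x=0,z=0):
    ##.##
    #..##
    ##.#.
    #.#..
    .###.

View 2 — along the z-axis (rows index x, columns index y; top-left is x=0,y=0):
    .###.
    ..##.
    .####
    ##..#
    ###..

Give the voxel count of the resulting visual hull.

|visual hull| = 45

initial block: 5^3 = 125
[1] y-view keeps 15 columns → grid now 75
[2] z-view keeps 15 columns → grid now 45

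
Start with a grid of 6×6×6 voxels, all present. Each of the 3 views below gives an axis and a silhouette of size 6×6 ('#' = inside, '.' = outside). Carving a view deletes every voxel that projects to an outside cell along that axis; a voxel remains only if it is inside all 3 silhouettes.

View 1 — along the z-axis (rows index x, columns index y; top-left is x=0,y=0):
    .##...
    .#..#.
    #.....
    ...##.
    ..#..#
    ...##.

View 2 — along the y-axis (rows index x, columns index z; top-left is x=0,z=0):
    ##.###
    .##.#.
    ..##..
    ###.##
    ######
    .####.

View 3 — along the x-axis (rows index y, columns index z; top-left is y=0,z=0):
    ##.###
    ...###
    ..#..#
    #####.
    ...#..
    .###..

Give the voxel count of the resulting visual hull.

20 voxels

start: 6×6×6 = 216 voxels
[1] z-view keeps 11 columns → grid now 66
[2] y-view keeps 25 columns → grid now 48
[3] x-view keeps 19 columns → grid now 20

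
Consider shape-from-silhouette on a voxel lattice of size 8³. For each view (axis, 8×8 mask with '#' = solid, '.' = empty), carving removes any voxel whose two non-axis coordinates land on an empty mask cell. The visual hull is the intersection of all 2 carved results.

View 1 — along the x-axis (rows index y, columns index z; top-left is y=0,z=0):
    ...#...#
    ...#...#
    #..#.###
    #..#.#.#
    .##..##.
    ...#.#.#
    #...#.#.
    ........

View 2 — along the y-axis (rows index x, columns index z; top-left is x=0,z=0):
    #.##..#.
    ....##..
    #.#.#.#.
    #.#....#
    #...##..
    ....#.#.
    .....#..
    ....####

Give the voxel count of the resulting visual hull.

initial block: 8^3 = 512
step 1: project along x, AND mask (23/64) → |grid| = 184
step 2: project along y, AND mask (23/64) → |grid| = 63

voxel count = 63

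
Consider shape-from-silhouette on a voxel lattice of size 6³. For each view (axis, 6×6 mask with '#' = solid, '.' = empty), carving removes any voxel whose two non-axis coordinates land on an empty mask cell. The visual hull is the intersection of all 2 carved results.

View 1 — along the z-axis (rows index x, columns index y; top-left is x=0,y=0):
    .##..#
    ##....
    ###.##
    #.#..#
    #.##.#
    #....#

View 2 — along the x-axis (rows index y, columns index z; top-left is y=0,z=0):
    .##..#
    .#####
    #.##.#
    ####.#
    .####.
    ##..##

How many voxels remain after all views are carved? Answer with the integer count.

before carving: 216 voxels (6×6×6)
step 1: project along z, AND mask (19/36) → |grid| = 114
step 2: project along x, AND mask (25/36) → |grid| = 75

|visual hull| = 75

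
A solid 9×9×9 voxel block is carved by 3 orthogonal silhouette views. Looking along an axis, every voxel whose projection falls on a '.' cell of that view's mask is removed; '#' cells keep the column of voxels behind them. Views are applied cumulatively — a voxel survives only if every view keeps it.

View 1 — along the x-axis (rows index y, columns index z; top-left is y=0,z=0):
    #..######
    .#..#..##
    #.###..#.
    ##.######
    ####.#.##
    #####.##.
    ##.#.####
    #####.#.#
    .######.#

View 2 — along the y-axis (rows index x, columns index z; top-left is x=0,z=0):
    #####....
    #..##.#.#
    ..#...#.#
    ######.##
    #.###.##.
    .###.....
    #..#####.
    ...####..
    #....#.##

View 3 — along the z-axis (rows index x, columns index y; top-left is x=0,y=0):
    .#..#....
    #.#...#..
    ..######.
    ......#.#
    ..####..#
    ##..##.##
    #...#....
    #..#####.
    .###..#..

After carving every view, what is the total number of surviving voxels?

remaining voxels: 121

start: 9×9×9 = 729 voxels
[1] x-view keeps 59 columns → grid now 531
[2] y-view keeps 44 columns → grid now 292
[3] z-view keeps 36 columns → grid now 121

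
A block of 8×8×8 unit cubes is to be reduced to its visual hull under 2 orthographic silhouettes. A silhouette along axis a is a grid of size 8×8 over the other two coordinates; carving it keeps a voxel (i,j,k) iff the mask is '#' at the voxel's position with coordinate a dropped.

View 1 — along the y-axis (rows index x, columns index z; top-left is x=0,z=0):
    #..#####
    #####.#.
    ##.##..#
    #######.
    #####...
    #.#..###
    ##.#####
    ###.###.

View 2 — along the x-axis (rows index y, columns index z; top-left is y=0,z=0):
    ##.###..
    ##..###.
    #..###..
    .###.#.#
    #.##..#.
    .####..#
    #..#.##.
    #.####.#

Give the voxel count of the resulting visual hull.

remaining voxels: 229

initial block: 8^3 = 512
V1 y: intersect with XZ mask (47 set) -- 376 left
V2 x: intersect with YZ mask (38 set) -- 229 left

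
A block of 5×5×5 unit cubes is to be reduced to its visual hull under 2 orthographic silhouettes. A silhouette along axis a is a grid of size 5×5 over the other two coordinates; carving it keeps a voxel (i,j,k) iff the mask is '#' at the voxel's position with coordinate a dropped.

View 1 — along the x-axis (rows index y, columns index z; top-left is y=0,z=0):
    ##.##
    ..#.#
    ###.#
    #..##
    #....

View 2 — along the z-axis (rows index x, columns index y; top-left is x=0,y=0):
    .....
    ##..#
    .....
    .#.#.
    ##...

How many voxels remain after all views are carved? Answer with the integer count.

full grid |V| = 125
after view 1 [x-axis, 14 of 25 cells solid] → remaining = 70
after view 2 [z-axis, 7 of 25 cells solid] → remaining = 18

remaining voxels: 18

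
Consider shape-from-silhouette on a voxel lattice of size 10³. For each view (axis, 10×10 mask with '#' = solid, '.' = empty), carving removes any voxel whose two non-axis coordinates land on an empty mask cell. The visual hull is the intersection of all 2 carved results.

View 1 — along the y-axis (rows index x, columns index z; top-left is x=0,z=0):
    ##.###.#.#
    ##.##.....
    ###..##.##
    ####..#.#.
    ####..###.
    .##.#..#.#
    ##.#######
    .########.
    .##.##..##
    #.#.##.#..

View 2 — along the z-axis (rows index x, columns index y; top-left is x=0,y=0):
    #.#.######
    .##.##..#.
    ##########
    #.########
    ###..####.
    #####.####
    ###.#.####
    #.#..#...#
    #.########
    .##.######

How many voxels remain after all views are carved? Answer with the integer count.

|visual hull| = 492

start: 10×10×10 = 1000 voxels
step 1: project along y, AND mask (64/100) → |grid| = 640
step 2: project along z, AND mask (77/100) → |grid| = 492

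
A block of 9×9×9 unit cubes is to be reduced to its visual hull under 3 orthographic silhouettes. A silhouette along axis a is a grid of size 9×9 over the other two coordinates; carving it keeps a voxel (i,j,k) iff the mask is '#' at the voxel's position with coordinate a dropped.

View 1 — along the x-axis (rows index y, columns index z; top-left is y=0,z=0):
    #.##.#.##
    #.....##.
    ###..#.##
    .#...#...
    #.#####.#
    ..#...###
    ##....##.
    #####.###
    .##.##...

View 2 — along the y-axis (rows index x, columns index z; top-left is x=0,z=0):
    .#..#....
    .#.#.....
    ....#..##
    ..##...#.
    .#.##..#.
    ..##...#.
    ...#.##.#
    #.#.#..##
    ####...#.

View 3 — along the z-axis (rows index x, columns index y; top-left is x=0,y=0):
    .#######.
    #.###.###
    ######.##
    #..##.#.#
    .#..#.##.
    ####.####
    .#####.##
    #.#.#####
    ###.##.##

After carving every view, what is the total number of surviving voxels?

start: 9×9×9 = 729 voxels
[1] x-view keeps 44 columns → grid now 396
[2] y-view keeps 31 columns → grid now 147
[3] z-view keeps 60 columns → grid now 116

116 voxels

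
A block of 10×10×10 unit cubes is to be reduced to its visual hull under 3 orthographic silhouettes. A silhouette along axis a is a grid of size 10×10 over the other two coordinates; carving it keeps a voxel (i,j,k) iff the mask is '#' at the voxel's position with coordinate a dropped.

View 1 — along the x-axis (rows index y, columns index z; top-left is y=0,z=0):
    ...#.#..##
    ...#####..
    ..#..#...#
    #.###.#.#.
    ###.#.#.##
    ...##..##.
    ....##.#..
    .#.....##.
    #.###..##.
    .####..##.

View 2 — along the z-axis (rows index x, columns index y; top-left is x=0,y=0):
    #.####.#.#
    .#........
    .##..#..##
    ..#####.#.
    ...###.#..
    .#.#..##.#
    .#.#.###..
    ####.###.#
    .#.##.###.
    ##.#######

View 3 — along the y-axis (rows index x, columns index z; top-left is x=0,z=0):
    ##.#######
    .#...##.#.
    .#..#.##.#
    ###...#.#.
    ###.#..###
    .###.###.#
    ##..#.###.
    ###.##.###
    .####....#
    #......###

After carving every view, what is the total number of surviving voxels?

start: 10×10×10 = 1000 voxels
V1 x: intersect with YZ mask (47 set) -- 470 left
V2 z: intersect with XY mask (56 set) -- 263 left
V3 y: intersect with XZ mask (60 set) -- 161 left

|visual hull| = 161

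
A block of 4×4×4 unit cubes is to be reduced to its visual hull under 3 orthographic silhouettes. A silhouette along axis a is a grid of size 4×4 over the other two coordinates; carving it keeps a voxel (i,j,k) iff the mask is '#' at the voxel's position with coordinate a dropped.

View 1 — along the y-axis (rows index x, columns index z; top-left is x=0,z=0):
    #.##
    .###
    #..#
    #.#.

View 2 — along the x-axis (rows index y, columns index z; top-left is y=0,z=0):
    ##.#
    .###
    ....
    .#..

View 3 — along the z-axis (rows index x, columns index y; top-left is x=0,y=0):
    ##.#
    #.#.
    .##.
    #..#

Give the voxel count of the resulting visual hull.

before carving: 64 voxels (4×4×4)
  1. axis=1 (XZ plane), |mask|=10  ⇒  voxels=40
  2. axis=0 (YZ plane), |mask|=7  ⇒  voxels=15
  3. axis=2 (XY plane), |mask|=9  ⇒  voxels=8

voxel count = 8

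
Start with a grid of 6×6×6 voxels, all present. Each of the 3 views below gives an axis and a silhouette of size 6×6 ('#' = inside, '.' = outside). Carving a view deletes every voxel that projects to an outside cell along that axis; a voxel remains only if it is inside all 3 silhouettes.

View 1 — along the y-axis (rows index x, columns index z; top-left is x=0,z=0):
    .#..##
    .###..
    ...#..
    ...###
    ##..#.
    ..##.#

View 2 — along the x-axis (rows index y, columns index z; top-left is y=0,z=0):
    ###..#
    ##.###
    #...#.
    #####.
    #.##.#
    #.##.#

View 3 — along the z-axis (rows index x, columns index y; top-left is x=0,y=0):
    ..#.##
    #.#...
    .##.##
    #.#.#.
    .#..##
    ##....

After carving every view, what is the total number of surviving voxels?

remaining voxels: 21

start: 6×6×6 = 216 voxels
after view 1 [y-axis, 16 of 36 cells solid] → remaining = 96
after view 2 [x-axis, 24 of 36 cells solid] → remaining = 60
after view 3 [z-axis, 17 of 36 cells solid] → remaining = 21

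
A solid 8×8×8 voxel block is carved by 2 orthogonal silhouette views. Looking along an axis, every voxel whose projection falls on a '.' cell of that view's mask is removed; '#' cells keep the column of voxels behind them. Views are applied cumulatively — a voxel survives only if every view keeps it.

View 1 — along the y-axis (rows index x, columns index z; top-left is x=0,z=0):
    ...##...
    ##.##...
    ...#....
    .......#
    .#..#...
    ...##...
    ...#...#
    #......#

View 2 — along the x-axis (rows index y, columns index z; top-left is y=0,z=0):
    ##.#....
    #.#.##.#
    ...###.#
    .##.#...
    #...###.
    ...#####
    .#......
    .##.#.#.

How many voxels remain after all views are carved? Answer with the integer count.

initial block: 8^3 = 512
[1] y-view keeps 16 columns → grid now 128
[2] x-view keeps 29 columns → grid now 62

62 voxels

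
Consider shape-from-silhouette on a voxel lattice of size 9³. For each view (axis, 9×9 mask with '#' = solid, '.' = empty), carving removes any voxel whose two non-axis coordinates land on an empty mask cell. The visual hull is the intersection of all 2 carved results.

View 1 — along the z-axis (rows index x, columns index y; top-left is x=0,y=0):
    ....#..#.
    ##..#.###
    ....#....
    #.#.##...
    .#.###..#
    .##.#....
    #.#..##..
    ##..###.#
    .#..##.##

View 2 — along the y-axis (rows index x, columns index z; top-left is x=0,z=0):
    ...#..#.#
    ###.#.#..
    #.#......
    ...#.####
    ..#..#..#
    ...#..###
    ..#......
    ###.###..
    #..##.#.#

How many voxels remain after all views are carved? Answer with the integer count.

initial block: 9^3 = 729
[1] z-view keeps 36 columns → grid now 324
[2] y-view keeps 34 columns → grid now 150

|visual hull| = 150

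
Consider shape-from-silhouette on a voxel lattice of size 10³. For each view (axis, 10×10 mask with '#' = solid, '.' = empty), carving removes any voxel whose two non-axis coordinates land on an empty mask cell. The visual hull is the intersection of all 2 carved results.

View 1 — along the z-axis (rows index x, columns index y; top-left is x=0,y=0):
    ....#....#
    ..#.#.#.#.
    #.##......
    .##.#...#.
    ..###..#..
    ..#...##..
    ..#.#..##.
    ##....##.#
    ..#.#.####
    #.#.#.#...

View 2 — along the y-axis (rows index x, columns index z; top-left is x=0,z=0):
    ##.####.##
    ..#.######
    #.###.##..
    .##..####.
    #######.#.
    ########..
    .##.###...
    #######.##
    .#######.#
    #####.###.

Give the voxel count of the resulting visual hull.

initial block: 10^3 = 1000
after view 1 [z-axis, 39 of 100 cells solid] → remaining = 390
after view 2 [y-axis, 73 of 100 cells solid] → remaining = 287

voxel count = 287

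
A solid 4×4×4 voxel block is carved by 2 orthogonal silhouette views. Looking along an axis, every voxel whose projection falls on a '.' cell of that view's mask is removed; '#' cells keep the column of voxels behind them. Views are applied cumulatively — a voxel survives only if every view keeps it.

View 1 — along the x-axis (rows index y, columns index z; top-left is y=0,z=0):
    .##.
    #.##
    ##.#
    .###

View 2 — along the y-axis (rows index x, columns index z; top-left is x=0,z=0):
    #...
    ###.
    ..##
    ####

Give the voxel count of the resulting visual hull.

remaining voxels: 27

before carving: 64 voxels (4×4×4)
step 1: project along x, AND mask (11/16) → |grid| = 44
step 2: project along y, AND mask (10/16) → |grid| = 27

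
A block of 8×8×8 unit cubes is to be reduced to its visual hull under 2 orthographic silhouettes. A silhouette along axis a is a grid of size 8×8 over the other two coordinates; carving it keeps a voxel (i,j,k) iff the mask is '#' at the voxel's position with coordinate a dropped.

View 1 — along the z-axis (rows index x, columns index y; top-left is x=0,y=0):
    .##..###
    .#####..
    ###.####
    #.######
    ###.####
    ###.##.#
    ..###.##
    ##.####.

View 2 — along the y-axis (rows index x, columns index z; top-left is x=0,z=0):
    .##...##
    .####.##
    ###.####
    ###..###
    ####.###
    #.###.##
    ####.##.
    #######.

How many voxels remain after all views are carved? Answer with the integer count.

initial block: 8^3 = 512
step 1: project along z, AND mask (48/64) → |grid| = 384
step 2: project along y, AND mask (49/64) → |grid| = 298

298 voxels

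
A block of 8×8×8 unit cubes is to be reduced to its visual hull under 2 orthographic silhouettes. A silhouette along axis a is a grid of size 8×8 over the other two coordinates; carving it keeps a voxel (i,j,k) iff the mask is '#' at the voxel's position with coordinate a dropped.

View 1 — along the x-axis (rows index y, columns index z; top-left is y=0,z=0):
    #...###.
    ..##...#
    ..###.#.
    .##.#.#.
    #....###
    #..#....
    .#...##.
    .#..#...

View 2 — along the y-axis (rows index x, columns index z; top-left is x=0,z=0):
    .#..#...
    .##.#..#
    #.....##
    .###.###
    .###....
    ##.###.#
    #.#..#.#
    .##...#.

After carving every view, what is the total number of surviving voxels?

remaining voxels: 97

full grid |V| = 512
after view 1 [x-axis, 26 of 64 cells solid] → remaining = 208
after view 2 [y-axis, 31 of 64 cells solid] → remaining = 97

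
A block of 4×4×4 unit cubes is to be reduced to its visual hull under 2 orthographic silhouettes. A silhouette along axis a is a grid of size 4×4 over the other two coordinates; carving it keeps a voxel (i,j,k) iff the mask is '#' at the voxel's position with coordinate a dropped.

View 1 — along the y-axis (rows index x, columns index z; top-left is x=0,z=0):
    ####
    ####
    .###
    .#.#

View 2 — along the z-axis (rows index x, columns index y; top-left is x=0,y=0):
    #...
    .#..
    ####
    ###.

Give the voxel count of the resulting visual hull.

voxel count = 26

full grid |V| = 64
step 1: project along y, AND mask (13/16) → |grid| = 52
step 2: project along z, AND mask (9/16) → |grid| = 26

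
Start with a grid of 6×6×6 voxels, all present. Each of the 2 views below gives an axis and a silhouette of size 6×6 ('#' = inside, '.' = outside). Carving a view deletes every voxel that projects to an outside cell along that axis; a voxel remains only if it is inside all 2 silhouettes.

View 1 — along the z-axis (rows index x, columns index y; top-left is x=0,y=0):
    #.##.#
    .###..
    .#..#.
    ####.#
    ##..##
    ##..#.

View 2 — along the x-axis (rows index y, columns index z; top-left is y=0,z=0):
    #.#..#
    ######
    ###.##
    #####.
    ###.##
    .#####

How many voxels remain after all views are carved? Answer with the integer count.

voxel count = 102

full grid |V| = 216
step 1: project along z, AND mask (21/36) → |grid| = 126
step 2: project along x, AND mask (29/36) → |grid| = 102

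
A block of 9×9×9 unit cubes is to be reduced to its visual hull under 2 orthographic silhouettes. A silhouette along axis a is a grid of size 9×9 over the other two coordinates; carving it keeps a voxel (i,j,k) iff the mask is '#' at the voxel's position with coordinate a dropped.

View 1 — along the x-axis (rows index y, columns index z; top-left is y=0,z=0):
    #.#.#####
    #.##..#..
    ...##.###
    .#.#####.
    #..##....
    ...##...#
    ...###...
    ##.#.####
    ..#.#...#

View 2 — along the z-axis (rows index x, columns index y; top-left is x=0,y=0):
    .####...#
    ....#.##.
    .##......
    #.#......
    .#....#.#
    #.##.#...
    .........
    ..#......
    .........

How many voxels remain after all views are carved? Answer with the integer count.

initial block: 9^3 = 729
carve view 1 (along x, YZ-mask fill 41/81): 369 voxels remain
carve view 2 (along z, XY-mask fill 20/81): 91 voxels remain

91 voxels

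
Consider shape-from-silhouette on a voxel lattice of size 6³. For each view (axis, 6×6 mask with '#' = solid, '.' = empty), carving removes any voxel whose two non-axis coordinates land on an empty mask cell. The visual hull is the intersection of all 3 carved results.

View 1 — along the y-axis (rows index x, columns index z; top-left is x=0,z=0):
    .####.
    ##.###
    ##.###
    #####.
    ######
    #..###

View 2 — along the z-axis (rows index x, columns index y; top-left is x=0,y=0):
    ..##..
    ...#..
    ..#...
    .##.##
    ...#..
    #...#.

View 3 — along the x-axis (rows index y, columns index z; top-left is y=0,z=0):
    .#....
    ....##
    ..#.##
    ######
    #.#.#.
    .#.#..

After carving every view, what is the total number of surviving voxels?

voxel count = 29

full grid |V| = 216
V1 y: intersect with XZ mask (29 set) -- 174 left
V2 z: intersect with XY mask (11 set) -- 52 left
V3 x: intersect with YZ mask (17 set) -- 29 left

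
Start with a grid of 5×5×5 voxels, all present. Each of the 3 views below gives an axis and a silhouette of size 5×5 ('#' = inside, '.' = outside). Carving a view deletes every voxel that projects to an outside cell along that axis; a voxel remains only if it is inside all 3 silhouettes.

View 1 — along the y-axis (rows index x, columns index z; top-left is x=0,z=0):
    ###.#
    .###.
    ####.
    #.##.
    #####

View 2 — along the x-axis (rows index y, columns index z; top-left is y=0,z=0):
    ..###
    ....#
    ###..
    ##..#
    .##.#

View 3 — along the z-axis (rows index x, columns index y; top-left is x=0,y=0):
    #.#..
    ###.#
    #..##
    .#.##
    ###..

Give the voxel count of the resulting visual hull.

before carving: 125 voxels (5×5×5)
V1 y: intersect with XZ mask (19 set) -- 95 left
V2 x: intersect with YZ mask (13 set) -- 47 left
V3 z: intersect with XY mask (15 set) -- 26 left

26 voxels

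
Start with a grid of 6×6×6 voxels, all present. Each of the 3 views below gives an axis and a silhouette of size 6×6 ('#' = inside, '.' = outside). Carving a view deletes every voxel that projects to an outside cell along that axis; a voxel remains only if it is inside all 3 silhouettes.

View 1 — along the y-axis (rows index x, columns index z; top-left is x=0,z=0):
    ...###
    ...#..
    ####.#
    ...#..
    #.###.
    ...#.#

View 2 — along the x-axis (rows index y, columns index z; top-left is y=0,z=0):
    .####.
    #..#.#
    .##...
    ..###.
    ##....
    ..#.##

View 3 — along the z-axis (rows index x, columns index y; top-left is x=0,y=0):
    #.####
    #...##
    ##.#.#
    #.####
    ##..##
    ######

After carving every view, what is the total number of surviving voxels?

full grid |V| = 216
V1 y: intersect with XZ mask (16 set) -- 96 left
V2 x: intersect with YZ mask (17 set) -- 45 left
V3 z: intersect with XY mask (27 set) -- 32 left

32 voxels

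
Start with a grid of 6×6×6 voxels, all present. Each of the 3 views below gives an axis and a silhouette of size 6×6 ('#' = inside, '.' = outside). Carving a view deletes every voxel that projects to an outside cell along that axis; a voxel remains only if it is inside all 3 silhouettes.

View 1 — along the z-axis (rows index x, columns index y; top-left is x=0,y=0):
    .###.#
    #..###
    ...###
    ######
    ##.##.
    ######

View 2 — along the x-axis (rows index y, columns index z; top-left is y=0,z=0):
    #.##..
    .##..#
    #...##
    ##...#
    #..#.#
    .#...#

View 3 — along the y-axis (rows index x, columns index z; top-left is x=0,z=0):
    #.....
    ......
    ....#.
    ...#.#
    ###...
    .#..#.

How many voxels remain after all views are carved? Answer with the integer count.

full grid |V| = 216
carve view 1 (along z, XY-mask fill 27/36): 162 voxels remain
carve view 2 (along x, YZ-mask fill 17/36): 76 voxels remain
carve view 3 (along y, XZ-mask fill 9/36): 20 voxels remain

|visual hull| = 20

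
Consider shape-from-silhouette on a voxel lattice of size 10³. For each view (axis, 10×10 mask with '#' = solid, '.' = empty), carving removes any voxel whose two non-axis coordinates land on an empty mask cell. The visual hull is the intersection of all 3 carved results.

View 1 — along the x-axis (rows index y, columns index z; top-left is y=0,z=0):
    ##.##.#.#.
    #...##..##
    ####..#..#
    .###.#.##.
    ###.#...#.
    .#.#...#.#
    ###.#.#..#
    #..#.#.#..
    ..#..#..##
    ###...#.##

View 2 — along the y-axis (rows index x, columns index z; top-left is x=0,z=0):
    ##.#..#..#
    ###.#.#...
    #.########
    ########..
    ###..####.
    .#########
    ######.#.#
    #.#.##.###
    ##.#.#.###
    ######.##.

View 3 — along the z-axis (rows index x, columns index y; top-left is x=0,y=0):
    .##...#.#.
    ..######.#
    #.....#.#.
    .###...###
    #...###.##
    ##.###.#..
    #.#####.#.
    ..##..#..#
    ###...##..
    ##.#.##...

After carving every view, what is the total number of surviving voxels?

|visual hull| = 204

initial block: 10^3 = 1000
after view 1 [x-axis, 52 of 100 cells solid] → remaining = 520
after view 2 [y-axis, 73 of 100 cells solid] → remaining = 382
after view 3 [z-axis, 53 of 100 cells solid] → remaining = 204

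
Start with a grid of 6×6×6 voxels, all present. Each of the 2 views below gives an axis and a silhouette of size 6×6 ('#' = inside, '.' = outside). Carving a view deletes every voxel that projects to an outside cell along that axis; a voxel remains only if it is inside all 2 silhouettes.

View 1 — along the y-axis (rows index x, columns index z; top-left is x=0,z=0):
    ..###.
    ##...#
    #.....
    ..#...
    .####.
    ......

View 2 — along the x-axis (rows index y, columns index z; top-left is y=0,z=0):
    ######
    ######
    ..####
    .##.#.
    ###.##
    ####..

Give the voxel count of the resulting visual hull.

voxel count = 58

start: 6×6×6 = 216 voxels
V1 y: intersect with XZ mask (12 set) -- 72 left
V2 x: intersect with YZ mask (28 set) -- 58 left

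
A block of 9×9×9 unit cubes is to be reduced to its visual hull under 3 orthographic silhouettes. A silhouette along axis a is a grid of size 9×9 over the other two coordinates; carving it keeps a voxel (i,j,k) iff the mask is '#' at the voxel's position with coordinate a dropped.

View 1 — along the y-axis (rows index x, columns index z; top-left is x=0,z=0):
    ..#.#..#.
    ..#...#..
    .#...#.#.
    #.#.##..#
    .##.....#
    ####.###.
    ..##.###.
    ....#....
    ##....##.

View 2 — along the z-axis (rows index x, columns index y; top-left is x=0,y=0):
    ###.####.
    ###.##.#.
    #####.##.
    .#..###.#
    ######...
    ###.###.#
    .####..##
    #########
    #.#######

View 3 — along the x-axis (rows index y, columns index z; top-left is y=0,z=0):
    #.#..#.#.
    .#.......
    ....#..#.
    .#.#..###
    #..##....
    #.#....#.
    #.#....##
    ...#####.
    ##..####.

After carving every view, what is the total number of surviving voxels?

before carving: 729 voxels (9×9×9)
carve view 1 (along y, XZ-mask fill 33/81): 297 voxels remain
carve view 2 (along z, XY-mask fill 61/81): 217 voxels remain
carve view 3 (along x, YZ-mask fill 33/81): 90 voxels remain

remaining voxels: 90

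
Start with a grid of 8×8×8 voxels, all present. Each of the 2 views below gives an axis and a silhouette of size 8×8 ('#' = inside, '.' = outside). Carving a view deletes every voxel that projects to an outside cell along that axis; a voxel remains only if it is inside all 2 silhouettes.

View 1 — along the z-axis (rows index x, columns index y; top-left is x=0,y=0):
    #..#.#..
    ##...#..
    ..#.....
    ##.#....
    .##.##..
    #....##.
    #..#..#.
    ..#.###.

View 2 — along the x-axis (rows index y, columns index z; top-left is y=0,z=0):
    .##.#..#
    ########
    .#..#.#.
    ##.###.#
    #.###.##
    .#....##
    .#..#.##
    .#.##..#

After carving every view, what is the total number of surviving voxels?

|visual hull| = 110

initial block: 8^3 = 512
carve view 1 (along z, XY-mask fill 24/64): 192 voxels remain
carve view 2 (along x, YZ-mask fill 38/64): 110 voxels remain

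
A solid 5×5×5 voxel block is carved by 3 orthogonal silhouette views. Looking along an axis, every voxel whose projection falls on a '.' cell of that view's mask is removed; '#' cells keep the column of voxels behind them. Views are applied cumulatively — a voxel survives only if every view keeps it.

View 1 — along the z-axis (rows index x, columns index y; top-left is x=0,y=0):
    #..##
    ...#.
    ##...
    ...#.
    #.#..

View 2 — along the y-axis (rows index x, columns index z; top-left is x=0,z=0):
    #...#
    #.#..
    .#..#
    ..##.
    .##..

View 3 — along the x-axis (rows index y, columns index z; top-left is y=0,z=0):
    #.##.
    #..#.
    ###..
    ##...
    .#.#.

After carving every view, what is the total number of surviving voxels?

6 voxels

full grid |V| = 125
V1 z: intersect with XY mask (9 set) -- 45 left
V2 y: intersect with XZ mask (10 set) -- 18 left
V3 x: intersect with YZ mask (12 set) -- 6 left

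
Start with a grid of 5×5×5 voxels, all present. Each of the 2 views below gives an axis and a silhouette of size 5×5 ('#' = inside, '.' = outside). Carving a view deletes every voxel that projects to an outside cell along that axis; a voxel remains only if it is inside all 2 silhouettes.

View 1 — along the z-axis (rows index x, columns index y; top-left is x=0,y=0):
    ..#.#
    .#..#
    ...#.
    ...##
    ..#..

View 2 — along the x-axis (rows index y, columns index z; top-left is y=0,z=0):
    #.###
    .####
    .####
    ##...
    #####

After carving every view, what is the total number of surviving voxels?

remaining voxels: 31

initial block: 5^3 = 125
carve view 1 (along z, XY-mask fill 8/25): 40 voxels remain
carve view 2 (along x, YZ-mask fill 19/25): 31 voxels remain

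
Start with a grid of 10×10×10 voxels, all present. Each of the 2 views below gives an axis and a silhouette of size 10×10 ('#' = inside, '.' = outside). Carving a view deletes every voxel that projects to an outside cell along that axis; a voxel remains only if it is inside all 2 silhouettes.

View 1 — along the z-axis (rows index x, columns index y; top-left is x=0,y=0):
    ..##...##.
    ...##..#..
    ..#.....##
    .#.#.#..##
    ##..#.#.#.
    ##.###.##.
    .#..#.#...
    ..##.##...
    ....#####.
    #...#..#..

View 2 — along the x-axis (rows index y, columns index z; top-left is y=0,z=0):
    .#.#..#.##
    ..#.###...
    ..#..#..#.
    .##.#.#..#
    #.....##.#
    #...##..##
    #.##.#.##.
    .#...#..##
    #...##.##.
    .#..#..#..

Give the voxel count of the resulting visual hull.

remaining voxels: 189

before carving: 1000 voxels (10×10×10)
after view 1 [z-axis, 42 of 100 cells solid] → remaining = 420
after view 2 [x-axis, 44 of 100 cells solid] → remaining = 189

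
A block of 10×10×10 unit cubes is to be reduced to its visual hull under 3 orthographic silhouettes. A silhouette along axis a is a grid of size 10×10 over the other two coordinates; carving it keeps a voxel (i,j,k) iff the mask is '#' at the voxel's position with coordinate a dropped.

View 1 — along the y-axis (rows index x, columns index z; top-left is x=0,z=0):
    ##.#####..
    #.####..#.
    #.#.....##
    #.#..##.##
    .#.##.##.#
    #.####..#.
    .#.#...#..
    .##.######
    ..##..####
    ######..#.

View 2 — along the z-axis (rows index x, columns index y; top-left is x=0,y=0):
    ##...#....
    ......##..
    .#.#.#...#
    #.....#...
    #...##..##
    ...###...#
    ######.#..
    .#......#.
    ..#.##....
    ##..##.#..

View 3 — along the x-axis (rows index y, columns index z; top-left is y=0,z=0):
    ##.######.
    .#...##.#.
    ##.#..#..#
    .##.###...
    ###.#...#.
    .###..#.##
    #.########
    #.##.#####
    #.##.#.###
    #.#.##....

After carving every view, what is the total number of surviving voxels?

before carving: 1000 voxels (10×10×10)
[1] y-view keeps 59 columns → grid now 590
[2] z-view keeps 37 columns → grid now 205
[3] x-view keeps 61 columns → grid now 124

124 voxels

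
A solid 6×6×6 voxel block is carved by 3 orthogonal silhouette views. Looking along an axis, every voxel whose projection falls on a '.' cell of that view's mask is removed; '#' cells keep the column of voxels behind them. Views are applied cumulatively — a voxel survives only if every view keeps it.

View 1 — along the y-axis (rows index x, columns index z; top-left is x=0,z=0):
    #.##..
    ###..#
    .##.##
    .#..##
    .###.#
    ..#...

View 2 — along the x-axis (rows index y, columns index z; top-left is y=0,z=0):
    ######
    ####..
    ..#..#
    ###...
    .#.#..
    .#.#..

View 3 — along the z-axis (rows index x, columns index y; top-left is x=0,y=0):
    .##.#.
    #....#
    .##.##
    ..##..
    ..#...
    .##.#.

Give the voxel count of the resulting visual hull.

22 voxels

before carving: 216 voxels (6×6×6)
step 1: project along y, AND mask (19/36) → |grid| = 114
step 2: project along x, AND mask (19/36) → |grid| = 64
step 3: project along z, AND mask (15/36) → |grid| = 22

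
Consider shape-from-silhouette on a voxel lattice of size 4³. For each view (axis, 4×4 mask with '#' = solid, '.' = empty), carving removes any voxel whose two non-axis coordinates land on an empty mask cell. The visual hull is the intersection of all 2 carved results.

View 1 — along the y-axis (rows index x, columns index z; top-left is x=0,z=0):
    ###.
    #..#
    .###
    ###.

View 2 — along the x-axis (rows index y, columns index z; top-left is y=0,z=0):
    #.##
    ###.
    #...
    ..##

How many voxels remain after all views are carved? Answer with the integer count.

voxel count = 25

start: 4×4×4 = 64 voxels
V1 y: intersect with XZ mask (11 set) -- 44 left
V2 x: intersect with YZ mask (9 set) -- 25 left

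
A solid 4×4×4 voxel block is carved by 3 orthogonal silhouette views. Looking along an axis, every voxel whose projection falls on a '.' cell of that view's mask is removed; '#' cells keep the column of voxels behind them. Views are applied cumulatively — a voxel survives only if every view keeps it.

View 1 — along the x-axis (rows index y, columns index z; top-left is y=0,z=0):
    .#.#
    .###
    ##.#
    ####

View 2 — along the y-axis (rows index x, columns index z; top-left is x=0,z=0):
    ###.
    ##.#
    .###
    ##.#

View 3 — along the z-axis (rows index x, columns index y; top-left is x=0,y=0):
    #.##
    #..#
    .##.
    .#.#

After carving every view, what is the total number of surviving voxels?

|visual hull| = 21

initial block: 4^3 = 64
  1. axis=0 (YZ plane), |mask|=12  ⇒  voxels=48
  2. axis=1 (XZ plane), |mask|=12  ⇒  voxels=38
  3. axis=2 (XY plane), |mask|=9  ⇒  voxels=21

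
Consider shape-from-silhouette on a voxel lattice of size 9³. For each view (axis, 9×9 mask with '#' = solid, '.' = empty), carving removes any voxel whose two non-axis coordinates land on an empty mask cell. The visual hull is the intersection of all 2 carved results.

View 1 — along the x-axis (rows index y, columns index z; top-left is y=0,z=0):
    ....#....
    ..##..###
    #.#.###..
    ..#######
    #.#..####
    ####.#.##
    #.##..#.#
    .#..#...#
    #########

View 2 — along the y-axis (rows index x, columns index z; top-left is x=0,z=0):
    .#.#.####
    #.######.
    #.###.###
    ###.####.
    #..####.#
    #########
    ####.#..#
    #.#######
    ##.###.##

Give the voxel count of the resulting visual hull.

initial block: 9^3 = 729
step 1: project along x, AND mask (48/81) → |grid| = 432
step 2: project along y, AND mask (63/81) → |grid| = 338

remaining voxels: 338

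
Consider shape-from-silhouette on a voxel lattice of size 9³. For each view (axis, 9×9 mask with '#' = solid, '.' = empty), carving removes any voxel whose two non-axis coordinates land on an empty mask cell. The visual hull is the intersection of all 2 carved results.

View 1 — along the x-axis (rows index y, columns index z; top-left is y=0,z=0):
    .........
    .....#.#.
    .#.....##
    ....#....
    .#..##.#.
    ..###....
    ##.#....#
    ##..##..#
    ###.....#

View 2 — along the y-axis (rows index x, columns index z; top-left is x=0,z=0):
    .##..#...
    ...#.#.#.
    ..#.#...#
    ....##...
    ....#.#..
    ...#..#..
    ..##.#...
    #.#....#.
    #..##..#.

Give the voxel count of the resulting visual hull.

start: 9×9×9 = 729 voxels
after view 1 [x-axis, 26 of 81 cells solid] → remaining = 234
after view 2 [y-axis, 25 of 81 cells solid] → remaining = 68

voxel count = 68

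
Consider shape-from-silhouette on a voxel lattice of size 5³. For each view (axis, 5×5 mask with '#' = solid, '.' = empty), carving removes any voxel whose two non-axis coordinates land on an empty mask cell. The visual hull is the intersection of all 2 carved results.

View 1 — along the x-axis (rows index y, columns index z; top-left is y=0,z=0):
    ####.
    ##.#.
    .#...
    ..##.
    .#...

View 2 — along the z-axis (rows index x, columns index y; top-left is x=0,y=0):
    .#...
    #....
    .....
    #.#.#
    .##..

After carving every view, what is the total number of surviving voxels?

|visual hull| = 17

start: 5×5×5 = 125 voxels
after view 1 [x-axis, 11 of 25 cells solid] → remaining = 55
after view 2 [z-axis, 7 of 25 cells solid] → remaining = 17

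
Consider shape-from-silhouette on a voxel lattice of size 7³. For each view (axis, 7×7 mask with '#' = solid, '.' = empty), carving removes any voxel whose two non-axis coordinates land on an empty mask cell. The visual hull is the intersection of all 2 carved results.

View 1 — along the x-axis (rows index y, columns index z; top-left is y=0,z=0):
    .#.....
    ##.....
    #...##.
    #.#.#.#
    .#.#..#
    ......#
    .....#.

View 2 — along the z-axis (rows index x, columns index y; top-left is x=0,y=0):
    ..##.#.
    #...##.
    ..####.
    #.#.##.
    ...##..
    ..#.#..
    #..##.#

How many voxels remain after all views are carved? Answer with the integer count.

before carving: 343 voxels (7×7×7)
after view 1 [x-axis, 15 of 49 cells solid] → remaining = 105
after view 2 [z-axis, 22 of 49 cells solid] → remaining = 54

remaining voxels: 54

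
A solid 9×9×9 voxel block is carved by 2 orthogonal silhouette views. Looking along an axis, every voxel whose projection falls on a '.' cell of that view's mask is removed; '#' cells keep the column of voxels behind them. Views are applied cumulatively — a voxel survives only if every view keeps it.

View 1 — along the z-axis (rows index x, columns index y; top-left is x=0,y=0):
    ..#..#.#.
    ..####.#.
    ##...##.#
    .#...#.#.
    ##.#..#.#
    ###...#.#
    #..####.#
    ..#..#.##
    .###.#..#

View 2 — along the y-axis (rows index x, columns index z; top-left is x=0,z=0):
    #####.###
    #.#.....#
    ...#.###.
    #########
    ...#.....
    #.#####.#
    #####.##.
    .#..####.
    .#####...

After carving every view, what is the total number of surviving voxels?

full grid |V| = 729
after view 1 [z-axis, 41 of 81 cells solid] → remaining = 369
after view 2 [y-axis, 49 of 81 cells solid] → remaining = 213

voxel count = 213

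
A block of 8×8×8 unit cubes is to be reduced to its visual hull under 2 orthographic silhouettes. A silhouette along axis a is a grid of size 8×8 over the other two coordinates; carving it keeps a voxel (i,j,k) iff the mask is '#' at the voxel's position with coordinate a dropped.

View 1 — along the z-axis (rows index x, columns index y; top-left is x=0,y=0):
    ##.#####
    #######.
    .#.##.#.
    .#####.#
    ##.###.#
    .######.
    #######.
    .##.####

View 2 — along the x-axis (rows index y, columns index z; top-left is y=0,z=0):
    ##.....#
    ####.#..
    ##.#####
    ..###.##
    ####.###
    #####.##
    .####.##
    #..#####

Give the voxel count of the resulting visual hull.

initial block: 8^3 = 512
  1. axis=2 (XY plane), |mask|=49  ⇒  voxels=392
  2. axis=0 (YZ plane), |mask|=46  ⇒  voxels=287

remaining voxels: 287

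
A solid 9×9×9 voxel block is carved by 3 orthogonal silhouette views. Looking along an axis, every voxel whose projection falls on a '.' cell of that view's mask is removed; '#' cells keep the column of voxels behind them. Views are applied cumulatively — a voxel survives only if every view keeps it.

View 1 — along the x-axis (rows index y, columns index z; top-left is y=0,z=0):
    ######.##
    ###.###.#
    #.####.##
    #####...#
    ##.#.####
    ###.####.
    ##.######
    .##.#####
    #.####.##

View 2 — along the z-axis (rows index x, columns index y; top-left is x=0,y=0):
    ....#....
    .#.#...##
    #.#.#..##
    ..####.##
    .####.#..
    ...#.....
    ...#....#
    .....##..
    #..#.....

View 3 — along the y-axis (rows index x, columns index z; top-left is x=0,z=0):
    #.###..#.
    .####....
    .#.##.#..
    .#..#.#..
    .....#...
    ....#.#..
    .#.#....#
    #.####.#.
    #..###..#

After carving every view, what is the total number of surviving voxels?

initial block: 9^3 = 729
step 1: project along x, AND mask (64/81) → |grid| = 576
step 2: project along z, AND mask (28/81) → |grid| = 194
step 3: project along y, AND mask (33/81) → |grid| = 70

remaining voxels: 70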